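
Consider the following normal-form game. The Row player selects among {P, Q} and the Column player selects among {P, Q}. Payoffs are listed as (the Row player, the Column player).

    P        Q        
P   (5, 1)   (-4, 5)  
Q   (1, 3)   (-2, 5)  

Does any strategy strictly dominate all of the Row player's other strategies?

None

A strategy is strictly dominant if it gives the Row player a strictly higher payoff than every other strategy, against every choice by the opponent.
P is not dominant: against Q, Q gives -2 > -4.
Q is not dominant: against P, P gives 5 > 1.
No single strategy is best against every opponent action.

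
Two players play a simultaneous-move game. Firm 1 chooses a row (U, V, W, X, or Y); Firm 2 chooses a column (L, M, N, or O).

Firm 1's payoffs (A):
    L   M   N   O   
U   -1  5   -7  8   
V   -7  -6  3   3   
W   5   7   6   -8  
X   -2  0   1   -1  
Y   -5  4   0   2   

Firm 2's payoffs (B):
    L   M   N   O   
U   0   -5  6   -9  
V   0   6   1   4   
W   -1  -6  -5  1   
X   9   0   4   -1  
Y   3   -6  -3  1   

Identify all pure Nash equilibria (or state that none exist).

Find each player's best response to every opponent strategy; NE are the intersections.
Firm 1's best responses — vs L: W (payoff 5); vs M: W (payoff 7); vs N: W (payoff 6); vs O: U (payoff 8).
Firm 2's best responses — vs U: N (payoff 6); vs V: M (payoff 6); vs W: O (payoff 1); vs X: L (payoff 9); vs Y: L (payoff 3).
No cell has both players best-responding. For instance, Firm 1's best reply to N is W, but against W Firm 2 prefers O over N.

There is no pure-strategy Nash equilibrium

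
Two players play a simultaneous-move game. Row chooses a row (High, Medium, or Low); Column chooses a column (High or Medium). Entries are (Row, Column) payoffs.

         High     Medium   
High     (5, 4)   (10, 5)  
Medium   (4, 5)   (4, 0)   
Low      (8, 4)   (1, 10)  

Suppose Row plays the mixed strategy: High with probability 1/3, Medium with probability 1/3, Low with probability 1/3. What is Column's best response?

Compute Column's expected payoff from each pure strategy against the given mix.
High: (1/3)·4 + (1/3)·5 + (1/3)·4 = 13/3
Medium: (1/3)·5 + (1/3)·0 + (1/3)·10 = 5
Highest expected payoff is 5, from Medium.

Medium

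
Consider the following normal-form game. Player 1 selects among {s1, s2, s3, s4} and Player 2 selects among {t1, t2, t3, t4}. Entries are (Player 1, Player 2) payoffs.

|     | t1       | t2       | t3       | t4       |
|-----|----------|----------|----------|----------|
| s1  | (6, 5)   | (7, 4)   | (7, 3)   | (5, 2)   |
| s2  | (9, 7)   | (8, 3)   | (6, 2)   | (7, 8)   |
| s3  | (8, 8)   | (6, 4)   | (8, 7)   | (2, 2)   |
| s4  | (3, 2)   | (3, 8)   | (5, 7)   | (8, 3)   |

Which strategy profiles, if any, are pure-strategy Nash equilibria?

Find each player's best response to every opponent strategy; NE are the intersections.
Player 1's best responses — vs t1: s2 (payoff 9); vs t2: s2 (payoff 8); vs t3: s3 (payoff 8); vs t4: s4 (payoff 8).
Player 2's best responses — vs s1: t1 (payoff 5); vs s2: t4 (payoff 8); vs s3: t1 (payoff 8); vs s4: t2 (payoff 8).
No cell has both players best-responding. For instance, Player 1's best reply to t4 is s4, but against s4 Player 2 prefers t2 over t4.

There is no pure-strategy Nash equilibrium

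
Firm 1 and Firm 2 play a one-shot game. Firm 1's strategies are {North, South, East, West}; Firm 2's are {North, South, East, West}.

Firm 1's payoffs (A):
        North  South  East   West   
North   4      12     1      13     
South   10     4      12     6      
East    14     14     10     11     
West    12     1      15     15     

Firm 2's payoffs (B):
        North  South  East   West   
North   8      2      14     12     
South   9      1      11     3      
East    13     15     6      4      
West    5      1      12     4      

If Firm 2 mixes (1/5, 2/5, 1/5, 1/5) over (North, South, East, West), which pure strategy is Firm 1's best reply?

East

Compute Firm 1's expected payoff from each pure strategy against the given mix.
North: (1/5)·4 + (2/5)·12 + (1/5)·1 + (1/5)·13 = 42/5
South: (1/5)·10 + (2/5)·4 + (1/5)·12 + (1/5)·6 = 36/5
East: (1/5)·14 + (2/5)·14 + (1/5)·10 + (1/5)·11 = 63/5
West: (1/5)·12 + (2/5)·1 + (1/5)·15 + (1/5)·15 = 44/5
Highest expected payoff is 63/5, from East.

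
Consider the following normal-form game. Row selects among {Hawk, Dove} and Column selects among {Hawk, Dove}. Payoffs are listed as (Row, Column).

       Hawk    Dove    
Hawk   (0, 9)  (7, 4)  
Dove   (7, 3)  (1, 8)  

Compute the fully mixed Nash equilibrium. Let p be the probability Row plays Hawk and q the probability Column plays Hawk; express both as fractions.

p = 1/2, q = 6/13

Each player's mixing probability is pinned down by making the *other* player indifferent.
Column indifferent between Hawk and Dove: p·9 + (1−p)·3 = p·4 + (1−p)·8 ⟹ 3 + 6p = 8 + (-4)p ⟹ p = 1/2.
Row indifferent between Hawk and Dove: q·0 + (1−q)·7 = q·7 + (1−q)·1 ⟹ 7 + (-7)q = 1 + 6q ⟹ q = 6/13.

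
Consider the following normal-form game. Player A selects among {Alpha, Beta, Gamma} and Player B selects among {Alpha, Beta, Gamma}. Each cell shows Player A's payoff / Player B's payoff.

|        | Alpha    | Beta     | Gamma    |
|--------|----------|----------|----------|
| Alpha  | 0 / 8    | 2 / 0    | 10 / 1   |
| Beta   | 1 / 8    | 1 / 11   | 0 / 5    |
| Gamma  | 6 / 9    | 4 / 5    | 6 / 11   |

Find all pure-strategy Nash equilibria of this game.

Find each player's best response to every opponent strategy; NE are the intersections.
Player A's best responses — vs Alpha: Gamma (payoff 6); vs Beta: Gamma (payoff 4); vs Gamma: Alpha (payoff 10).
Player B's best responses — vs Alpha: Alpha (payoff 8); vs Beta: Beta (payoff 11); vs Gamma: Gamma (payoff 11).
No cell has both players best-responding. For instance, Player A's best reply to Gamma is Alpha, but against Alpha Player B prefers Alpha over Gamma.

None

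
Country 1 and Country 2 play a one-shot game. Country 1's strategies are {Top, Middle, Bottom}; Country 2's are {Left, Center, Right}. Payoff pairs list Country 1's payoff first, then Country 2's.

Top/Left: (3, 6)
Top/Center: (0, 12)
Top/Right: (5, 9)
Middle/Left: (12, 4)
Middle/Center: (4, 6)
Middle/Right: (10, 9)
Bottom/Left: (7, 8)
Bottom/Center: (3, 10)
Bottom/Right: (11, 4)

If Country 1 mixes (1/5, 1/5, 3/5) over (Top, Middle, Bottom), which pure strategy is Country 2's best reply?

Center

Compute Country 2's expected payoff from each pure strategy against the given mix.
Left: (1/5)·6 + (1/5)·4 + (3/5)·8 = 34/5
Center: (1/5)·12 + (1/5)·6 + (3/5)·10 = 48/5
Right: (1/5)·9 + (1/5)·9 + (3/5)·4 = 6
Highest expected payoff is 48/5, from Center.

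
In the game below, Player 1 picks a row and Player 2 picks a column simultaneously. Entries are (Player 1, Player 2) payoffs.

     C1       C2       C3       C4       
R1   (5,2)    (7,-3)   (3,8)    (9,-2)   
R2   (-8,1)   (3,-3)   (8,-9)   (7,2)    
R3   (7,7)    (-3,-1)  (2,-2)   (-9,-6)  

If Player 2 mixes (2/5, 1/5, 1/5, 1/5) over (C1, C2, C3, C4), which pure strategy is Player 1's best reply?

R1

Player 1's best reply maximizes expected payoff against the mix.
R1: (2/5)·5 + (1/5)·7 + (1/5)·3 + (1/5)·9 = 29/5
R2: (2/5)·(-8) + (1/5)·3 + (1/5)·8 + (1/5)·7 = 2/5
R3: (2/5)·7 + (1/5)·(-3) + (1/5)·2 + (1/5)·(-9) = 4/5
Highest expected payoff is 29/5, from R1.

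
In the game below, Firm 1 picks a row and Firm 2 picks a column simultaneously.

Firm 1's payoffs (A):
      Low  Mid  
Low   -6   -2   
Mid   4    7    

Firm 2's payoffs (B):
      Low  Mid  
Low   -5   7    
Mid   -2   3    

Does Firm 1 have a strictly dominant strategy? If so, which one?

Check whether one of Firm 1's strategies beats all alternatives regardless of what the opponent does.
Mid strictly dominates: vs Low: 4 > -6; vs Mid: 7 > -2.

Mid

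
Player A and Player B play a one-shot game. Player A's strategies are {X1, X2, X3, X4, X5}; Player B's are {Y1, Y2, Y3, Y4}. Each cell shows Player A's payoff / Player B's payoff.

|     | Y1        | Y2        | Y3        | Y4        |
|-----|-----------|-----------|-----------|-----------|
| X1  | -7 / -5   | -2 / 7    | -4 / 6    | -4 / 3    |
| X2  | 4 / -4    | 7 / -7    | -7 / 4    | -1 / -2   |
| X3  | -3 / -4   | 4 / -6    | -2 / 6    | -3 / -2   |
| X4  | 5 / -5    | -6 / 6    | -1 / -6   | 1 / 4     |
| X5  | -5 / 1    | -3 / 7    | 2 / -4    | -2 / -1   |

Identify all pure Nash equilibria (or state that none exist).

There is no pure-strategy Nash equilibrium

Find each player's best response to every opponent strategy; NE are the intersections.
Player A's best responses — vs Y1: X4 (payoff 5); vs Y2: X2 (payoff 7); vs Y3: X5 (payoff 2); vs Y4: X4 (payoff 1).
Player B's best responses — vs X1: Y2 (payoff 7); vs X2: Y3 (payoff 4); vs X3: Y3 (payoff 6); vs X4: Y2 (payoff 6); vs X5: Y2 (payoff 7).
No cell has both players best-responding. For instance, Player A's best reply to Y1 is X4, but against X4 Player B prefers Y2 over Y1.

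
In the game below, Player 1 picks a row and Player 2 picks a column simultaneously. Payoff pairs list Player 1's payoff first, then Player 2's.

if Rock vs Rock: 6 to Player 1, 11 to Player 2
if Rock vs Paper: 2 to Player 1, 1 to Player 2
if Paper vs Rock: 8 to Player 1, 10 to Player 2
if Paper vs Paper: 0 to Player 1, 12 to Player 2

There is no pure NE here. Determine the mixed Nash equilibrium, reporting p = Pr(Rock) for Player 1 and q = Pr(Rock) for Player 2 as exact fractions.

p = 1/6, q = 1/2

In a mixed NE each player is indifferent between their pure strategies, so the opponent's mix sets the indifference.
Player 2 indifferent between Rock and Paper: p·11 + (1−p)·10 = p·1 + (1−p)·12 ⟹ 10 + 1p = 12 + (-11)p ⟹ p = 1/6.
Player 1 indifferent between Rock and Paper: q·6 + (1−q)·2 = q·8 + (1−q)·0 ⟹ 2 + 4q = 0 + 8q ⟹ q = 1/2.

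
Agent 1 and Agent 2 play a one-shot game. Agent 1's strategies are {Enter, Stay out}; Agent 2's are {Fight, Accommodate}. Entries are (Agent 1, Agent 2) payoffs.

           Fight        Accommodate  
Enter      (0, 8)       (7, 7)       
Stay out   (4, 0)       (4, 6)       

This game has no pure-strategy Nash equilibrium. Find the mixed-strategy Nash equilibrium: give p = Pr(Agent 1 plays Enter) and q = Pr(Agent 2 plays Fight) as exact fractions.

p = 6/7, q = 3/7

In a mixed NE each player is indifferent between their pure strategies, so the opponent's mix sets the indifference.
Agent 2 indifferent between Fight and Accommodate: p·8 + (1−p)·0 = p·7 + (1−p)·6 ⟹ 0 + 8p = 6 + 1p ⟹ p = 6/7.
Agent 1 indifferent between Enter and Stay out: q·0 + (1−q)·7 = q·4 + (1−q)·4 ⟹ 7 + (-7)q = 4 + 0q ⟹ q = 3/7.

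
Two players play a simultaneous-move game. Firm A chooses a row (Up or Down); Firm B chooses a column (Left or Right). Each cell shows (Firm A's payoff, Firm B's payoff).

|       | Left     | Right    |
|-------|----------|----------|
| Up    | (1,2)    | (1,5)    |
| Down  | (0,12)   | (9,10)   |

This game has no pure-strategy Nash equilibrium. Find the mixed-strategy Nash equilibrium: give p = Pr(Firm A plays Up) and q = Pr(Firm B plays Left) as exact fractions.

In a mixed NE each player is indifferent between their pure strategies, so the opponent's mix sets the indifference.
Firm B indifferent between Left and Right: p·2 + (1−p)·12 = p·5 + (1−p)·10 ⟹ 12 + (-10)p = 10 + (-5)p ⟹ p = 2/5.
Firm A indifferent between Up and Down: q·1 + (1−q)·1 = q·0 + (1−q)·9 ⟹ 1 + 0q = 9 + (-9)q ⟹ q = 8/9.

p = 2/5, q = 8/9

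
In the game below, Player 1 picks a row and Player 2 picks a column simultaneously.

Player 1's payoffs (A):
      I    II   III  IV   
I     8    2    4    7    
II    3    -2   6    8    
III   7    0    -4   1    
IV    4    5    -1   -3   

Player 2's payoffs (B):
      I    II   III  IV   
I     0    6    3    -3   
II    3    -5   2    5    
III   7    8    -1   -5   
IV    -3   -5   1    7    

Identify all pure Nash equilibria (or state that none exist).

Find each player's best response to every opponent strategy; NE are the intersections.
Player 1's best responses — vs I: I (payoff 8); vs II: IV (payoff 5); vs III: II (payoff 6); vs IV: II (payoff 8).
Player 2's best responses — vs I: II (payoff 6); vs II: IV (payoff 5); vs III: II (payoff 8); vs IV: IV (payoff 7).
The only mutual best response is (II, IV); neither player gains by switching there.

(II, IV)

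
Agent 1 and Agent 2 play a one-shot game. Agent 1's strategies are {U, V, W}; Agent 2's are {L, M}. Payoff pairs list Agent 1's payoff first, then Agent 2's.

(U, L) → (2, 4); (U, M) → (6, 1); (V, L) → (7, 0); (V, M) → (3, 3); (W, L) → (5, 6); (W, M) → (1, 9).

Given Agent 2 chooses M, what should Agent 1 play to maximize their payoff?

With Agent 2 fixed at M, Agent 1's payoffs are: U → 6, V → 3, W → 1.
The maximum is 6, achieved by U.

U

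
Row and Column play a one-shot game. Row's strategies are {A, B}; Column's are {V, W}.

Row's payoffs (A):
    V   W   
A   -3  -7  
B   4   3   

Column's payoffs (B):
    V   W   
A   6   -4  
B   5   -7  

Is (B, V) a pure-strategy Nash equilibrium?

Holding Column at V: Row gets 4 from B, versus -3 from A. No profitable deviation for Row.
Holding Row at B: Column gets 5 from V, versus -7 from W. No profitable deviation for Column either.

Yes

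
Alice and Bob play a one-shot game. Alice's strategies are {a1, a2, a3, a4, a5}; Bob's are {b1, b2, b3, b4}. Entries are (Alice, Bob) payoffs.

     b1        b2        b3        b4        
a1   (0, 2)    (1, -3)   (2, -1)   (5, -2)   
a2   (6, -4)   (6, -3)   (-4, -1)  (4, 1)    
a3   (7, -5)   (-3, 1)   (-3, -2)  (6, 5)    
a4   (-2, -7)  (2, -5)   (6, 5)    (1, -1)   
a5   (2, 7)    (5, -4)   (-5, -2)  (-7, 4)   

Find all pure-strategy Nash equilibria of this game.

(a3, b4) and (a4, b3)

Check mutual best responses: a cell is a NE iff neither player can gain by unilaterally deviating.
Alice's best responses — vs b1: a3 (payoff 7); vs b2: a2 (payoff 6); vs b3: a4 (payoff 6); vs b4: a3 (payoff 6).
Bob's best responses — vs a1: b1 (payoff 2); vs a2: b4 (payoff 1); vs a3: b4 (payoff 5); vs a4: b3 (payoff 5); vs a5: b1 (payoff 7).
Mutual best responses occur at (a3, b4) and (a4, b3); at each, neither player gains by switching.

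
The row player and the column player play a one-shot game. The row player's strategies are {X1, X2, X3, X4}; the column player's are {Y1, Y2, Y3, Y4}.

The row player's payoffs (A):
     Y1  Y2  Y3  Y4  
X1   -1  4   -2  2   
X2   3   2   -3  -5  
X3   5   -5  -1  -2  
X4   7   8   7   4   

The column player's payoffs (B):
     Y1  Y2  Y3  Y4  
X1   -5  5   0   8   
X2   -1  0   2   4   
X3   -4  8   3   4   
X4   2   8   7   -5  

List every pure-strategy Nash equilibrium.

(X4, Y2)

Find each player's best response to every opponent strategy; NE are the intersections.
The row player's best responses — vs Y1: X4 (payoff 7); vs Y2: X4 (payoff 8); vs Y3: X4 (payoff 7); vs Y4: X4 (payoff 4).
The column player's best responses — vs X1: Y4 (payoff 8); vs X2: Y4 (payoff 4); vs X3: Y2 (payoff 8); vs X4: Y2 (payoff 8).
The only mutual best response is (X4, Y2); neither player gains by switching there.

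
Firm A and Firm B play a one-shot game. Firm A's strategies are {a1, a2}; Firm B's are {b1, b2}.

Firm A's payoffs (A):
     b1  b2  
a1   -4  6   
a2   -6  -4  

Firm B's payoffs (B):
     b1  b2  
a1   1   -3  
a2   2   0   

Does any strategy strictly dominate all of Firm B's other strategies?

A strategy is strictly dominant if it gives Firm B a strictly higher payoff than every other strategy, against every choice by the opponent.
b1 strictly dominates: vs a1: 1 > -3; vs a2: 2 > 0.

b1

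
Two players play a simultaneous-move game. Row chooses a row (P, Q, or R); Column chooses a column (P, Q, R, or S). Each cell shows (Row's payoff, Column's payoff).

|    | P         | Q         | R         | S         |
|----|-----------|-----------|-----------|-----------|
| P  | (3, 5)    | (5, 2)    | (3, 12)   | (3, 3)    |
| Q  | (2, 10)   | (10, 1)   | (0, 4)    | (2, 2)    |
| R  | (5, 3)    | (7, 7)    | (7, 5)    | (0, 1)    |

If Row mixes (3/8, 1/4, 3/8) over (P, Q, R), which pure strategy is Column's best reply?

R

Compute Column's expected payoff from each pure strategy against the given mix.
P: (3/8)·5 + (1/4)·10 + (3/8)·3 = 11/2
Q: (3/8)·2 + (1/4)·1 + (3/8)·7 = 29/8
R: (3/8)·12 + (1/4)·4 + (3/8)·5 = 59/8
S: (3/8)·3 + (1/4)·2 + (3/8)·1 = 2
Highest expected payoff is 59/8, from R.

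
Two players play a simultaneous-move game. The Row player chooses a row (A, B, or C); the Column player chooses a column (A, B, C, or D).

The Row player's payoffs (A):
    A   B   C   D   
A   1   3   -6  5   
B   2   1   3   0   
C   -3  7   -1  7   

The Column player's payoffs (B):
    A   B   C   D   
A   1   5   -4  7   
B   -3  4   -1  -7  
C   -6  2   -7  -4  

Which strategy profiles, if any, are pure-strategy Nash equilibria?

(C, B)

Find each player's best response to every opponent strategy; NE are the intersections.
The Row player's best responses — vs A: B (payoff 2); vs B: C (payoff 7); vs C: B (payoff 3); vs D: C (payoff 7).
The Column player's best responses — vs A: D (payoff 7); vs B: B (payoff 4); vs C: B (payoff 2).
The only mutual best response is (C, B); neither player gains by switching there.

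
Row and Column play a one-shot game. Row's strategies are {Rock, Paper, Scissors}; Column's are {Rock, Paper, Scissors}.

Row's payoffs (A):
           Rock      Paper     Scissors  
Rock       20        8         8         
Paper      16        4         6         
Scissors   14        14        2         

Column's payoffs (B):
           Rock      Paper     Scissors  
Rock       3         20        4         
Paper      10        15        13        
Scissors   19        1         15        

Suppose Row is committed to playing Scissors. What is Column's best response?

Rock

With Row fixed at Scissors, Column's payoffs are: Rock → 19, Paper → 1, Scissors → 15.
The maximum is 19, achieved by Rock.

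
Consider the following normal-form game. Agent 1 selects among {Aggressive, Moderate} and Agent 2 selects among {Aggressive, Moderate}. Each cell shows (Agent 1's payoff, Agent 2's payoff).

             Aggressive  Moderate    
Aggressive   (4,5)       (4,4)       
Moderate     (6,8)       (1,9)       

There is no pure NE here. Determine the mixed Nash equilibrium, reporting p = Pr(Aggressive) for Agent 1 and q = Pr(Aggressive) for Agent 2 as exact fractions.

In a mixed NE each player is indifferent between their pure strategies, so the opponent's mix sets the indifference.
Agent 2 indifferent between Aggressive and Moderate: p·5 + (1−p)·8 = p·4 + (1−p)·9 ⟹ 8 + (-3)p = 9 + (-5)p ⟹ p = 1/2.
Agent 1 indifferent between Aggressive and Moderate: q·4 + (1−q)·4 = q·6 + (1−q)·1 ⟹ 4 + 0q = 1 + 5q ⟹ q = 3/5.

p = 1/2, q = 3/5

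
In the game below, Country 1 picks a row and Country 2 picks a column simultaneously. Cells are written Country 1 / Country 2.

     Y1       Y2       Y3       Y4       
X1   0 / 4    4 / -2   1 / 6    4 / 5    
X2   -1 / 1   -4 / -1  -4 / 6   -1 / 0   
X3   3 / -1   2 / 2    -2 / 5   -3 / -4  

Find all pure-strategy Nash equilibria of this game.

Find each player's best response to every opponent strategy; NE are the intersections.
Country 1's best responses — vs Y1: X3 (payoff 3); vs Y2: X1 (payoff 4); vs Y3: X1 (payoff 1); vs Y4: X1 (payoff 4).
Country 2's best responses — vs X1: Y3 (payoff 6); vs X2: Y3 (payoff 6); vs X3: Y3 (payoff 5).
The only mutual best response is (X1, Y3); neither player gains by switching there.

(X1, Y3)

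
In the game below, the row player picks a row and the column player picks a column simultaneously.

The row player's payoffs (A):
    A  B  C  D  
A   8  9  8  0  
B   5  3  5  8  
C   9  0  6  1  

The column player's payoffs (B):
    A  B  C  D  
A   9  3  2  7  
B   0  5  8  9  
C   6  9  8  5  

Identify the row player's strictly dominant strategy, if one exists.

A strategy is strictly dominant if it gives the row player a strictly higher payoff than every other strategy, against every choice by the opponent.
A is not dominant: against A, C gives 9 > 8.
B is not dominant: against A, A gives 8 > 5.
C is not dominant: against B, A gives 9 > 0.
No single strategy is best against every opponent action.

No strictly dominant strategy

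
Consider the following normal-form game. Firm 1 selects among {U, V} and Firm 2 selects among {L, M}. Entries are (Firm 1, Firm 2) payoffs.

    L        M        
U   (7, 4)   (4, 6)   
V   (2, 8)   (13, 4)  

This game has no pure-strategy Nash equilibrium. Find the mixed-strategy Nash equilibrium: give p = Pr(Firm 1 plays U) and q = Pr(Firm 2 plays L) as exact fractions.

In a mixed NE each player is indifferent between their pure strategies, so the opponent's mix sets the indifference.
Firm 2 indifferent between L and M: p·4 + (1−p)·8 = p·6 + (1−p)·4 ⟹ 8 + (-4)p = 4 + 2p ⟹ p = 2/3.
Firm 1 indifferent between U and V: q·7 + (1−q)·4 = q·2 + (1−q)·13 ⟹ 4 + 3q = 13 + (-11)q ⟹ q = 9/14.

p = 2/3, q = 9/14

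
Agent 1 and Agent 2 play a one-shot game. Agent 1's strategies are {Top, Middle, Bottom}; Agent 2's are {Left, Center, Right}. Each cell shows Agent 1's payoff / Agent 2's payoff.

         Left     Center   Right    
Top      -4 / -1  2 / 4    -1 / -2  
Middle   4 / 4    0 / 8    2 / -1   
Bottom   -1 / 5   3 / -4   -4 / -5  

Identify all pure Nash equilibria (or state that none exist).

There is no pure-strategy Nash equilibrium

Find each player's best response to every opponent strategy; NE are the intersections.
Agent 1's best responses — vs Left: Middle (payoff 4); vs Center: Bottom (payoff 3); vs Right: Middle (payoff 2).
Agent 2's best responses — vs Top: Center (payoff 4); vs Middle: Center (payoff 8); vs Bottom: Left (payoff 5).
No cell has both players best-responding. For instance, Agent 1's best reply to Center is Bottom, but against Bottom Agent 2 prefers Left over Center.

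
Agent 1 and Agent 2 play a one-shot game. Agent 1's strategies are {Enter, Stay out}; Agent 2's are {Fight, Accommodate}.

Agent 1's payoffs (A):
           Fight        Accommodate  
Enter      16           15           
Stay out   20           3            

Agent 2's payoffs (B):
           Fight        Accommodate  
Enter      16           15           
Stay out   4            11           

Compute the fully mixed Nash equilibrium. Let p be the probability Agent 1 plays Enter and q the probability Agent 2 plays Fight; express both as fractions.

p = 7/8, q = 3/4

In a mixed NE each player is indifferent between their pure strategies, so the opponent's mix sets the indifference.
Agent 2 indifferent between Fight and Accommodate: p·16 + (1−p)·4 = p·15 + (1−p)·11 ⟹ 4 + 12p = 11 + 4p ⟹ p = 7/8.
Agent 1 indifferent between Enter and Stay out: q·16 + (1−q)·15 = q·20 + (1−q)·3 ⟹ 15 + 1q = 3 + 17q ⟹ q = 3/4.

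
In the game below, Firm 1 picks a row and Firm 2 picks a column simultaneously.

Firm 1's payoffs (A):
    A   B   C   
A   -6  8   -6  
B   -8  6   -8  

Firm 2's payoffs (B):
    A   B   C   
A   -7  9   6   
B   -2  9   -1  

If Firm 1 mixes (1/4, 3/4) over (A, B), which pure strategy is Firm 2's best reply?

Compute Firm 2's expected payoff from each pure strategy against the given mix.
A: (1/4)·(-7) + (3/4)·(-2) = -13/4
B: (1/4)·9 + (3/4)·9 = 9
C: (1/4)·6 + (3/4)·(-1) = 3/4
Highest expected payoff is 9, from B.

B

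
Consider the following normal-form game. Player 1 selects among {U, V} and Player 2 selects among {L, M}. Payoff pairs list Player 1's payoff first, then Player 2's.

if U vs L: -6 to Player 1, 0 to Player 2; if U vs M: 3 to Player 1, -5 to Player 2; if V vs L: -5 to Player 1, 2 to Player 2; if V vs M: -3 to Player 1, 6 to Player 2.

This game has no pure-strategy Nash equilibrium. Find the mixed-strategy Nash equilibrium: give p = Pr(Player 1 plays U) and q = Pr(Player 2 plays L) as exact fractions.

In a mixed NE each player is indifferent between their pure strategies, so the opponent's mix sets the indifference.
Player 2 indifferent between L and M: p·0 + (1−p)·2 = p·(-5) + (1−p)·6 ⟹ 2 + (-2)p = 6 + (-11)p ⟹ p = 4/9.
Player 1 indifferent between U and V: q·(-6) + (1−q)·3 = q·(-5) + (1−q)·(-3) ⟹ 3 + (-9)q = (-3) + (-2)q ⟹ q = 6/7.

p = 4/9, q = 6/7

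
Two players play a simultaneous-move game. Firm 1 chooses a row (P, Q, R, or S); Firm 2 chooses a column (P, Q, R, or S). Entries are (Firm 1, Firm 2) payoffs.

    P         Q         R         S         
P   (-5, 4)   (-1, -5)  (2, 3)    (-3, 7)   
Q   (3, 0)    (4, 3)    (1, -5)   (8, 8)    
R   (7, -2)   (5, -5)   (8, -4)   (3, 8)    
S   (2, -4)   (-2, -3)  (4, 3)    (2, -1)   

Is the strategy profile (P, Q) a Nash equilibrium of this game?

No

Holding Firm 2 at Q: Firm 1 gets -1 from P but could get 5 by switching to R. Firm 1 has a profitable deviation.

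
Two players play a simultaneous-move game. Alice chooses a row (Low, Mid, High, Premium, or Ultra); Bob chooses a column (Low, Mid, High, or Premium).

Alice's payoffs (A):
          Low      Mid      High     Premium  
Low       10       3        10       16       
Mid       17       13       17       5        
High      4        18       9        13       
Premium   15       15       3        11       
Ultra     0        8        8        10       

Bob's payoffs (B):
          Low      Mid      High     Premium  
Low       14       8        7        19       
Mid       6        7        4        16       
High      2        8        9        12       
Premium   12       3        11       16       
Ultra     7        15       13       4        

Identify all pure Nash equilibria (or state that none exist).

Check mutual best responses: a cell is a NE iff neither player can gain by unilaterally deviating.
Alice's best responses — vs Low: Mid (payoff 17); vs Mid: High (payoff 18); vs High: Mid (payoff 17); vs Premium: Low (payoff 16).
Bob's best responses — vs Low: Premium (payoff 19); vs Mid: Premium (payoff 16); vs High: Premium (payoff 12); vs Premium: Premium (payoff 16); vs Ultra: Mid (payoff 15).
The only mutual best response is (Low, Premium); neither player gains by switching there.

(Low, Premium)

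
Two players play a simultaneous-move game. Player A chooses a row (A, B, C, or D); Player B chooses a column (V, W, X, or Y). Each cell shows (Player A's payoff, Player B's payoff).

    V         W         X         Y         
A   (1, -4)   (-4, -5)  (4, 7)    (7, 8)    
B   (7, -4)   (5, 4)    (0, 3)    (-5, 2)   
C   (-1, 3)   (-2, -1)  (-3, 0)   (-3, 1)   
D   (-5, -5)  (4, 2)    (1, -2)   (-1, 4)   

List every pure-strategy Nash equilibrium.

A profile is a Nash equilibrium when each player is best-responding to the other.
Player A's best responses — vs V: B (payoff 7); vs W: B (payoff 5); vs X: A (payoff 4); vs Y: A (payoff 7).
Player B's best responses — vs A: Y (payoff 8); vs B: W (payoff 4); vs C: V (payoff 3); vs D: Y (payoff 4).
Mutual best responses occur at (A, Y) and (B, W); at each, neither player gains by switching.

(A, Y) and (B, W)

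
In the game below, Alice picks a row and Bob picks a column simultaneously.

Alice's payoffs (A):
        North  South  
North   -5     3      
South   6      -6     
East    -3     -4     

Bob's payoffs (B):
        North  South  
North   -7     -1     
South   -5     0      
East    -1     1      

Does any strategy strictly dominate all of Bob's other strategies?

South

A strategy is strictly dominant if it gives Bob a strictly higher payoff than every other strategy, against every choice by the opponent.
South strictly dominates: vs North: -1 > -7; vs South: 0 > -5; vs East: 1 > -1.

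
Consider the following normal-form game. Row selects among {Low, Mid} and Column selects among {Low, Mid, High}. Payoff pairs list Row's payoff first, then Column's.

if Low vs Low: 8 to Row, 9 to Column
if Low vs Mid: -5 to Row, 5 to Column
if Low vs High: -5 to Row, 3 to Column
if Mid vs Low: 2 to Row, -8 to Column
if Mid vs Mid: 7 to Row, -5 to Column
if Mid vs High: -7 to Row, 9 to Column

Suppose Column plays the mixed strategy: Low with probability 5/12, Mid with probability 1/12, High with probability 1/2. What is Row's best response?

Row's best reply maximizes expected payoff against the mix.
Low: (5/12)·8 + (1/12)·(-5) + (1/2)·(-5) = 5/12
Mid: (5/12)·2 + (1/12)·7 + (1/2)·(-7) = -25/12
Highest expected payoff is 5/12, from Low.

Low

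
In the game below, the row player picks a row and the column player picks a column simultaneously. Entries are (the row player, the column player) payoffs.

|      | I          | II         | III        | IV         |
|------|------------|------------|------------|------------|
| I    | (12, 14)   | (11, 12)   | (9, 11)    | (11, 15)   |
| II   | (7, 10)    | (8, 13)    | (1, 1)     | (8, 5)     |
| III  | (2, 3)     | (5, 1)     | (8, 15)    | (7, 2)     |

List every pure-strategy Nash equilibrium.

(I, IV)

Check mutual best responses: a cell is a NE iff neither player can gain by unilaterally deviating.
The row player's best responses — vs I: I (payoff 12); vs II: I (payoff 11); vs III: I (payoff 9); vs IV: I (payoff 11).
The column player's best responses — vs I: IV (payoff 15); vs II: II (payoff 13); vs III: III (payoff 15).
The only mutual best response is (I, IV); neither player gains by switching there.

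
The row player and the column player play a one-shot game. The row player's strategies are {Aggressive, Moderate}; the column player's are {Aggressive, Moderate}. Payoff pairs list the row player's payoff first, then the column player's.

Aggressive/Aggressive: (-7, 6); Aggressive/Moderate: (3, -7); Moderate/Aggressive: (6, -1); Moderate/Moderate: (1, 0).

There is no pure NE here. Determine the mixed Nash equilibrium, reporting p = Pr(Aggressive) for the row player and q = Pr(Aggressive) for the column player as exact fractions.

p = 1/14, q = 2/15

Each player's mixing probability is pinned down by making the *other* player indifferent.
The column player indifferent between Aggressive and Moderate: p·6 + (1−p)·(-1) = p·(-7) + (1−p)·0 ⟹ (-1) + 7p = 0 + (-7)p ⟹ p = 1/14.
The row player indifferent between Aggressive and Moderate: q·(-7) + (1−q)·3 = q·6 + (1−q)·1 ⟹ 3 + (-10)q = 1 + 5q ⟹ q = 2/15.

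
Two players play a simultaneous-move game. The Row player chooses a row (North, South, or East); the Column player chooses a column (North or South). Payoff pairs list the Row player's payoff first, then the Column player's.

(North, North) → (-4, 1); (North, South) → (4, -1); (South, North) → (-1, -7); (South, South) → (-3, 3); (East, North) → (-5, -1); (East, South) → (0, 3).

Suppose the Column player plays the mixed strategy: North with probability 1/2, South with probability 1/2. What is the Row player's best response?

The Row player's best reply maximizes expected payoff against the mix.
North: (1/2)·(-4) + (1/2)·4 = 0
South: (1/2)·(-1) + (1/2)·(-3) = -2
East: (1/2)·(-5) + (1/2)·0 = -5/2
Highest expected payoff is 0, from North.

North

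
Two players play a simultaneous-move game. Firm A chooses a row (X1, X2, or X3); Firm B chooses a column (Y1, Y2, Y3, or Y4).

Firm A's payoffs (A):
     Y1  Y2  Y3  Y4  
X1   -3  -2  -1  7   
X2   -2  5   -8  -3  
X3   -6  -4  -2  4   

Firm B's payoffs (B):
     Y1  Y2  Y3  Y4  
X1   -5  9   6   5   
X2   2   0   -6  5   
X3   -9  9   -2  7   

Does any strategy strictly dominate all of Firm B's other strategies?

Check whether one of Firm B's strategies beats all alternatives regardless of what the opponent does.
Y1 is not dominant: against X1, Y2 gives 9 > -5.
Y2 is not dominant: against X2, Y1 gives 2 > 0.
Y3 is not dominant: against X1, Y2 gives 9 > 6.
Y4 is not dominant: against X1, Y2 gives 9 > 5.
No single strategy is best against every opponent action.

No strictly dominant strategy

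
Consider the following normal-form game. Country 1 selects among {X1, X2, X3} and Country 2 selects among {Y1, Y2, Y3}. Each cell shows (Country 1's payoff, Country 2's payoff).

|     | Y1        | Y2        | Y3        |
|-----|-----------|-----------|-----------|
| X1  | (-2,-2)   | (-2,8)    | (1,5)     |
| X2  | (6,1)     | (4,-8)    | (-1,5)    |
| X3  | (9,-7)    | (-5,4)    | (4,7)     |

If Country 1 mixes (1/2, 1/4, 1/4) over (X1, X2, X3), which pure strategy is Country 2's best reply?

Country 2's best reply maximizes expected payoff against the mix.
Y1: (1/2)·(-2) + (1/4)·1 + (1/4)·(-7) = -5/2
Y2: (1/2)·8 + (1/4)·(-8) + (1/4)·4 = 3
Y3: (1/2)·5 + (1/4)·5 + (1/4)·7 = 11/2
Highest expected payoff is 11/2, from Y3.

Y3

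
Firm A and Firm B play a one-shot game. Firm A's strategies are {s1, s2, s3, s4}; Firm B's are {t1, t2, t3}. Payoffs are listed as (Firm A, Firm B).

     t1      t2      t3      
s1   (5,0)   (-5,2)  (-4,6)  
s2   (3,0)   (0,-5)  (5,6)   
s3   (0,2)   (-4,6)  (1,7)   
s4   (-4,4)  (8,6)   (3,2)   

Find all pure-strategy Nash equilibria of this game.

(s2, t3) and (s4, t2)

A profile is a Nash equilibrium when each player is best-responding to the other.
Firm A's best responses — vs t1: s1 (payoff 5); vs t2: s4 (payoff 8); vs t3: s2 (payoff 5).
Firm B's best responses — vs s1: t3 (payoff 6); vs s2: t3 (payoff 6); vs s3: t3 (payoff 7); vs s4: t2 (payoff 6).
Mutual best responses occur at (s2, t3) and (s4, t2); at each, neither player gains by switching.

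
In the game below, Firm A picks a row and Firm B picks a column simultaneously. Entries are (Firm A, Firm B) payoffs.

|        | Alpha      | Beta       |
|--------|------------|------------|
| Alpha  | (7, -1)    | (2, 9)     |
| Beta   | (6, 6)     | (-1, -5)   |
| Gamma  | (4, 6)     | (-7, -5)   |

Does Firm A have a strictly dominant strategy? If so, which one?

Alpha

Check whether one of Firm A's strategies beats all alternatives regardless of what the opponent does.
Alpha strictly dominates: vs Alpha: 7 > each of {6, 4}; vs Beta: 2 > each of {-1, -7}.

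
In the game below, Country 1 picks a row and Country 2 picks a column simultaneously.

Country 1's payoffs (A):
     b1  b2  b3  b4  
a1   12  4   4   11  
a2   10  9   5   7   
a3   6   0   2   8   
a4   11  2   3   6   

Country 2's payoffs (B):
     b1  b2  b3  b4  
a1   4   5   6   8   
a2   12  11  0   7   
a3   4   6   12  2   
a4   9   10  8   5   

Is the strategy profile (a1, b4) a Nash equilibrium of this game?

Holding Country 2 at b4: Country 1 gets 11 from a1, versus 7 from a2, 8 from a3, 6 from a4. No profitable deviation for Country 1.
Holding Country 1 at a1: Country 2 gets 8 from b4, versus 4 from b1, 5 from b2, 6 from b3. No profitable deviation for Country 2 either.

Yes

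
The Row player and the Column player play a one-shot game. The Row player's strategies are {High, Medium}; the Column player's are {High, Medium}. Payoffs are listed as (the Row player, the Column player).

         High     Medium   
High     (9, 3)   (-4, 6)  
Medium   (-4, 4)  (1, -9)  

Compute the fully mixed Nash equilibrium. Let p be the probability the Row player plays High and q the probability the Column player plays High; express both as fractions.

p = 13/16, q = 5/18

Each player's mixing probability is pinned down by making the *other* player indifferent.
The Column player indifferent between High and Medium: p·3 + (1−p)·4 = p·6 + (1−p)·(-9) ⟹ 4 + (-1)p = (-9) + 15p ⟹ p = 13/16.
The Row player indifferent between High and Medium: q·9 + (1−q)·(-4) = q·(-4) + (1−q)·1 ⟹ (-4) + 13q = 1 + (-5)q ⟹ q = 5/18.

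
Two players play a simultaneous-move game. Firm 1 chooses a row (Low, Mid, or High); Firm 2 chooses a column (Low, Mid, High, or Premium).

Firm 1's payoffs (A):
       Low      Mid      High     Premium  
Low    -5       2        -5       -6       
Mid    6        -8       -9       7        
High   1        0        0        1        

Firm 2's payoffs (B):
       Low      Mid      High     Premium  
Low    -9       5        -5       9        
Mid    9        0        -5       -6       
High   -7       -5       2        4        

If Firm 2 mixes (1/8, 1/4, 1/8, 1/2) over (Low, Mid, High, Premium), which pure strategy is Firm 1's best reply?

Compute Firm 1's expected payoff from each pure strategy against the given mix.
Low: (1/8)·(-5) + (1/4)·2 + (1/8)·(-5) + (1/2)·(-6) = -15/4
Mid: (1/8)·6 + (1/4)·(-8) + (1/8)·(-9) + (1/2)·7 = 9/8
High: (1/8)·1 + (1/4)·0 + (1/8)·0 + (1/2)·1 = 5/8
Highest expected payoff is 9/8, from Mid.

Mid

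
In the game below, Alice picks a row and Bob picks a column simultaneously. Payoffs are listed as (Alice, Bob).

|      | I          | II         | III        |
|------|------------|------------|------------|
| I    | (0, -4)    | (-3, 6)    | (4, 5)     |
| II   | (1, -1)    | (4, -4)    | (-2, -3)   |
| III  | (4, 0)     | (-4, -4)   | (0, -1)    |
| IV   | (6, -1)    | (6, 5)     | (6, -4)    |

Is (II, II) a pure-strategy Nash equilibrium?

No

Holding Bob at II: Alice gets 4 from II but could get 6 by switching to IV. Alice has a profitable deviation.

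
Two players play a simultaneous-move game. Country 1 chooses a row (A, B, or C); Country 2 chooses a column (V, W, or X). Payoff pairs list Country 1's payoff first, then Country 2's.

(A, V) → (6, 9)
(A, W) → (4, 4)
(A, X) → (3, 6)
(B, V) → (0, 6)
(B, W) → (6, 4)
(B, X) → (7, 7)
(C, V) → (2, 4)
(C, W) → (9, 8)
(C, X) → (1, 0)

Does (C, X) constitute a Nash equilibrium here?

No

Holding Country 2 at X: Country 1 gets 1 from C but could get 7 by switching to B. Country 1 has a profitable deviation.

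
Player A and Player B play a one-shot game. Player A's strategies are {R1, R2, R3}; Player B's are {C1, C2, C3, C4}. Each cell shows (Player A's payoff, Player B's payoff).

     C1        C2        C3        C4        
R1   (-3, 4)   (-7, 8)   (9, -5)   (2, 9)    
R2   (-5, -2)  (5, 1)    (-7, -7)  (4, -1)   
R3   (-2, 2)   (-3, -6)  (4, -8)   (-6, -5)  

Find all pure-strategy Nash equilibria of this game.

A profile is a Nash equilibrium when each player is best-responding to the other.
Player A's best responses — vs C1: R3 (payoff -2); vs C2: R2 (payoff 5); vs C3: R1 (payoff 9); vs C4: R2 (payoff 4).
Player B's best responses — vs R1: C4 (payoff 9); vs R2: C2 (payoff 1); vs R3: C1 (payoff 2).
Mutual best responses occur at (R2, C2) and (R3, C1); at each, neither player gains by switching.

(R2, C2) and (R3, C1)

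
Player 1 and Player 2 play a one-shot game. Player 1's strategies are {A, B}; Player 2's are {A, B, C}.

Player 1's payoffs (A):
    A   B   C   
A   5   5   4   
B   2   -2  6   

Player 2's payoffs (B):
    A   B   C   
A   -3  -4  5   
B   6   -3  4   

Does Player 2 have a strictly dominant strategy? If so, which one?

None

A strategy is strictly dominant if it gives Player 2 a strictly higher payoff than every other strategy, against every choice by the opponent.
A is not dominant: against A, C gives 5 > -3.
B is not dominant: against A, A gives -3 > -4.
C is not dominant: against B, A gives 6 > 4.
No single strategy is best against every opponent action.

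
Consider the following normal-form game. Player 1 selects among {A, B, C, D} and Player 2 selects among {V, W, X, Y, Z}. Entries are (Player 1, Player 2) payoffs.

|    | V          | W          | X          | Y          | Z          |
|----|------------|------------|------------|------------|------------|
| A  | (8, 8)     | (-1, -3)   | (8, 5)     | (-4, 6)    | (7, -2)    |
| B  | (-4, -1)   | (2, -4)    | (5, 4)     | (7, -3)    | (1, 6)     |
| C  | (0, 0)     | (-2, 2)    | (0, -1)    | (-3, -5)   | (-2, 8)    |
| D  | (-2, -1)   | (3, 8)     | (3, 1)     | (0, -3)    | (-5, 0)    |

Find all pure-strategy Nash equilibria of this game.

(A, V) and (D, W)

Find each player's best response to every opponent strategy; NE are the intersections.
Player 1's best responses — vs V: A (payoff 8); vs W: D (payoff 3); vs X: A (payoff 8); vs Y: B (payoff 7); vs Z: A (payoff 7).
Player 2's best responses — vs A: V (payoff 8); vs B: Z (payoff 6); vs C: Z (payoff 8); vs D: W (payoff 8).
Mutual best responses occur at (A, V) and (D, W); at each, neither player gains by switching.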